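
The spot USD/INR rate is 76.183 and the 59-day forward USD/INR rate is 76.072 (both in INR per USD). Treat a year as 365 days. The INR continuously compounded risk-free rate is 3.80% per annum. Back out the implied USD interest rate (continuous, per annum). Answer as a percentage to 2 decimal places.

4.70%

F = S·e^((r_INR − r_USD)T) ⇒ r_USD = r_INR − ln(F/S)/T
ln(76.072/76.183) = -0.001458; /(59/365) = -0.009020
r_USD = 0.0380 + 0.009020 = 0.047020
r_USD = 4.70%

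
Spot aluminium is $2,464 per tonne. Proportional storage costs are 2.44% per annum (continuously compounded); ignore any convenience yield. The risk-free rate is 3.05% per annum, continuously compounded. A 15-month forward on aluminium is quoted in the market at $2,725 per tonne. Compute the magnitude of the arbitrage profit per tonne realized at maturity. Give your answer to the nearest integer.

Fair forward: F* = S·e^(carry·T), with carry = (r + u) = 0.0305 + 0.0244 = 0.0549
F* = 2464 · e^(0.0549 × 15/12) = 2464 · e^0.068625 = 2464 × 1.071034 = $2639.0278
Market $2725 > fair $2639.0278: forward overpriced → cash-and-carry (buy spot, short the forward).
At maturity, profit = |F_mkt − F*| = |2725 − 2639.0278| = $86 per tonne

$86 per tonne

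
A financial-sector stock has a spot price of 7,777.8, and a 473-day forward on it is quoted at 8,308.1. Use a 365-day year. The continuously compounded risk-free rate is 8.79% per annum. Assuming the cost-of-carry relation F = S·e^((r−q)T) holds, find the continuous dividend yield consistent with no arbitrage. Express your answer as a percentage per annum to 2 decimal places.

3.70%

From F = S·e^((r−q)T): (r − q) = ln(F/S)/T
ln(8308.1/7777.8) = ln(1.068181) = 0.065957
(r − q) = 0.065957 / (473/365) = 0.050897
q = r − ln(F/S)/T = 0.0879 − 0.050897 = 0.037003
q = 3.70%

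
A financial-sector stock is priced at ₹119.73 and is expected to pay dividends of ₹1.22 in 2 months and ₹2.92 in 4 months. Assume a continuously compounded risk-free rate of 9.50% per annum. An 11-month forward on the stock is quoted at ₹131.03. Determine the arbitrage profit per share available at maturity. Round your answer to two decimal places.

₹4.80 per share

PV(dividends) I = 1.22·e^(−0.0950·2/12) + 2.92·e^(−0.0950·4/12) = 4.0298
Fair forward F* = (S − I)·e^(rT) = (119.73 − 4.0298)·e^0.087083 = 115.7002 × 1.090987 = 126.2274
Market ₹131.03 > fair 126.2274: forward overpriced → cash-and-carry (borrow at r, buy the stock and collect the dividends, short the forward).
Profit at T = |F_mkt − F*| = |131.03 − 126.2274| = ₹4.80 per share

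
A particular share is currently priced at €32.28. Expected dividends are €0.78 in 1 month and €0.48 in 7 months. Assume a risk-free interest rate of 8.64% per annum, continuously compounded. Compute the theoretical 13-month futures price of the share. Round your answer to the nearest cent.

PV(dividends) I = 0.78·e^(−0.0864·1/12) + 0.48·e^(−0.0864·7/12)
I = 0.7744 + 0.4564 = 1.2308
F = (S − I)·e^(rT) = (32.28 − 1.2308) · e^(0.0864·13/12)
= 31.0492 · e^0.093600 = 31.0492 × 1.098120 = €34.10

€34.10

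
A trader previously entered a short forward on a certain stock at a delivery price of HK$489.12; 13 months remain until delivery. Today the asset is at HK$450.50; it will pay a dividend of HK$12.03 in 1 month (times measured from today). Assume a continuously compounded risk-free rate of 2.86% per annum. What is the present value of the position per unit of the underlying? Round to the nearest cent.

HK$35.70

PV(remaining dividends) I = 12.03·e^(−0.0286·1/12) = 12.0014
Current forward F = (S − I)·e^(rT) = (450.50 − 12.0014)·e^(0.0286·13/12) = 438.4986 × 1.031468 = 452.2973
Value (long) = (F − K)·e^(−rT) = (452.2973 − 489.12) × 0.969492 = -35.6993
Short position value = −(long value) = HK$35.70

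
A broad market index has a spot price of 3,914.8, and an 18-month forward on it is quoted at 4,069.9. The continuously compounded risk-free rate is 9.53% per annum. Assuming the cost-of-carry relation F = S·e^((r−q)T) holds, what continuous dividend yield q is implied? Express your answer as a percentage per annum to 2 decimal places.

6.94%

From F = S·e^((r−q)T): (r − q) = ln(F/S)/T
ln(4069.9/3914.8) = ln(1.039619) = 0.038854
(r − q) = 0.038854 / (18/12) = 0.025903
q = r − ln(F/S)/T = 0.0953 − 0.025903 = 0.069397
q = 6.94%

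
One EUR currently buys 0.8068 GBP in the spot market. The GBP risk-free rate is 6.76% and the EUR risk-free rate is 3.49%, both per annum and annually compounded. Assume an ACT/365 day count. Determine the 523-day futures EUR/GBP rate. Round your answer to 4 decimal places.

By covered interest parity, F = S · (1+r_GBP)^T / (1+r_EUR)^T
= 0.8068 × 1.098262 / 1.050383 = 0.8068 × 1.045582
F = 0.8436 GBP per EUR

0.8436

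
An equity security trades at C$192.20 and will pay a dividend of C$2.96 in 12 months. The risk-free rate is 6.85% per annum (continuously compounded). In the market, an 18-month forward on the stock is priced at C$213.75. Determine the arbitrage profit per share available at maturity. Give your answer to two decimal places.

PV(dividends) I = 2.96·e^(−0.0685·12/12) = 2.7640
Fair forward F* = (S − I)·e^(rT) = (192.20 − 2.7640)·e^0.102750 = 189.4360 × 1.108214 = 209.9356
Market C$213.75 > fair 209.9356: forward overpriced → cash-and-carry (borrow at r, buy the stock and collect the dividends, short the forward).
Profit at T = |F_mkt − F*| = |213.75 − 209.9356| = C$3.81 per share

C$3.81 per share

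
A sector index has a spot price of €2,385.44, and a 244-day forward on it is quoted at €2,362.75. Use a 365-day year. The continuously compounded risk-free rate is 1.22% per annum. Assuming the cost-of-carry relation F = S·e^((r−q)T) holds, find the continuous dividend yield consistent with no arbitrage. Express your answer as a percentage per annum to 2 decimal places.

2.65%

From F = S·e^((r−q)T): (r − q) = ln(F/S)/T
ln(2362.75/2385.44) = ln(0.990488) = -0.009558
(r − q) = -0.009558 / (244/365) = -0.014298
q = r − ln(F/S)/T = 0.0122 + 0.014298 = 0.026498
q = 2.65%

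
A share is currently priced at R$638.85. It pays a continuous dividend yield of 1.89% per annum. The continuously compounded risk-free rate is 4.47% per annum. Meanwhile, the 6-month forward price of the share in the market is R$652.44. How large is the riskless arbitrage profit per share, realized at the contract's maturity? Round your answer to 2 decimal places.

R$5.30 per share

Fair forward: F* = S·e^(carry·T), with carry = (r − q) = 0.0447 − 0.0189 = 0.0258
F* = 638.85 · e^(0.0258 × 6/12) = 638.85 · e^0.012900 = 638.85 × 1.012984 = R$647.1448
Market R$652.44 > fair R$647.1448: forward overpriced → cash-and-carry (buy spot, short the forward).
At maturity, profit = |F_mkt − F*| = |652.44 − 647.1448| = R$5.30 per share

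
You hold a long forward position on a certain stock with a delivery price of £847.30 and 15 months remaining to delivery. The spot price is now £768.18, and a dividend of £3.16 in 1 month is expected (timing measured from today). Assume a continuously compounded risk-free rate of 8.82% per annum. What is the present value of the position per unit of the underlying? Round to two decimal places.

PV(remaining dividends) I = 3.16·e^(−0.0882·1/12) = 3.1369
Current forward F = (S − I)·e^(rT) = (768.18 − 3.1369)·e^(0.0882·15/12) = 765.0431 × 1.116557 = 854.2142
Value (long) = (F − K)·e^(−rT) = (854.2142 − 847.30) × 0.895610 = 6.1924
Value = £6.19

£6.19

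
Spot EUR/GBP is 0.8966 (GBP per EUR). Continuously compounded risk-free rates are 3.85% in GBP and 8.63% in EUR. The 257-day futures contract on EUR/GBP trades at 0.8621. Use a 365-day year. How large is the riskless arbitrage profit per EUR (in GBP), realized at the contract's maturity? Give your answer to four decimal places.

0.0048 per EUR (in GBP)

Fair futures: F* = S·e^(carry·T), with carry = (r_GBP − r_EUR) = 0.0385 − 0.0863 = -0.0478
F* = 0.8966 · e^(-0.0478 × 257/365) = 0.8966 · e^-0.033656 = 0.8966 × 0.966904 = 0.8669
Market 0.8621 < fair 0.8669: forward underpriced → reverse cash-and-carry (short spot, go long the forward).
At maturity, profit = |F_mkt − F*| = |0.8621 − 0.8669| = 0.0048 per EUR (in GBP)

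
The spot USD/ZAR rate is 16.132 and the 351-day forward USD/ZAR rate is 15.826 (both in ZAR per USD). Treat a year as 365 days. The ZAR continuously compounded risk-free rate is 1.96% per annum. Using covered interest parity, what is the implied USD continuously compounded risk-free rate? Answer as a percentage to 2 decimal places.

F = S·e^((r_ZAR − r_USD)T) ⇒ r_USD = r_ZAR − ln(F/S)/T
ln(15.826/16.132) = -0.019151; /(351/365) = -0.019915
r_USD = 0.0196 + 0.019915 = 0.039515
r_USD = 3.95%

3.95%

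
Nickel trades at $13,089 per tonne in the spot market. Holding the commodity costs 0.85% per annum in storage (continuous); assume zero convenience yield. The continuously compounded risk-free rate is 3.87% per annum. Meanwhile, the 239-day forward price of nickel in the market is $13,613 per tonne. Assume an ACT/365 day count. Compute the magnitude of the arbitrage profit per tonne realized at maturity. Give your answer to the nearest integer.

$113 per tonne

Fair forward: F* = S·e^(carry·T), with carry = (r + u) = 0.0387 + 0.0085 = 0.0472
F* = 13089 · e^(0.0472 × 239/365) = 13089 · e^0.030906 = 13089 × 1.031389 = $13499.8506
Market $13613 > fair $13499.8506: forward overpriced → cash-and-carry (buy spot, short the forward).
At maturity, profit = |F_mkt − F*| = |13613 − 13499.8506| = $113 per tonne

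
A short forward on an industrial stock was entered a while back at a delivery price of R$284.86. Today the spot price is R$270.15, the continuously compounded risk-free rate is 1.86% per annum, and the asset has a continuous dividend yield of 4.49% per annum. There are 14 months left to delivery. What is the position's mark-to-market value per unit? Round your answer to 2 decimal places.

R$22.38

Current fair forward for the remaining 14 months: F = S·e^((r − q)·T), (r − q) = 0.0186 − 0.0449 = -0.0263
F = 270.15 · e^(-0.0263 × 14/12) = 270.15 × 0.969783 = 261.9869
Value of long forward = (F − K)·e^(−rT) = (261.9869 − 284.86) · e^(−0.0186·14/12)
= -22.8731 × 0.978534 = -22.38
Short position value = −(long value) = R$22.38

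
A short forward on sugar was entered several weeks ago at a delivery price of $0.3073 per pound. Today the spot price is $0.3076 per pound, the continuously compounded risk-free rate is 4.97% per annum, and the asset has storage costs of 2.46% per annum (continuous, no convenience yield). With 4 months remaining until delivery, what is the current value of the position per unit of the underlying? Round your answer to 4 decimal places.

-$0.0079 per pound

Current fair forward for the remaining 4 months: F = S·e^((r + u)·T), (r + u) = 0.0497 + 0.0246 = 0.0743
F = 0.3076 · e^(0.0743 × 4/12) = 0.3076 × 1.025076 = 0.3153
Value of long forward = (F − K)·e^(−rT) = (0.3153 − 0.3073) · e^(−0.0497·4/12)
= 0.0080 × 0.983570 = 0.0079
Short position value = −(long value) = -$0.0079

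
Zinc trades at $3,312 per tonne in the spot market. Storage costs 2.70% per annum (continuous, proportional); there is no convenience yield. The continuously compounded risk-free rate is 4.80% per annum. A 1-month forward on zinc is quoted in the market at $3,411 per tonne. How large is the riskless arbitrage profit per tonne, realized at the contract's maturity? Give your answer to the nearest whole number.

$78 per tonne

Fair forward: F* = S·e^(carry·T), with carry = (r + u) = 0.0480 + 0.0270 = 0.0750
F* = 3312 · e^(0.0750 × 1/12) = 3312 · e^0.006250 = 3312 × 1.006270 = $3332.7662
Market $3411 > fair $3332.7662: forward overpriced → cash-and-carry (buy spot, short the forward).
At maturity, profit = |F_mkt − F*| = |3411 − 3332.7662| = $78 per tonne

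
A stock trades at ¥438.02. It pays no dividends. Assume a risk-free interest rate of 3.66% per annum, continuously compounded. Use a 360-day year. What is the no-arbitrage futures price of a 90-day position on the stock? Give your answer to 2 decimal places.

¥442.05

F = S·e^(rT) = 438.02 · e^(0.0366 × 90/360)
= 438.02 · e^0.009150 = 438.02 × 1.009192
F = ¥442.05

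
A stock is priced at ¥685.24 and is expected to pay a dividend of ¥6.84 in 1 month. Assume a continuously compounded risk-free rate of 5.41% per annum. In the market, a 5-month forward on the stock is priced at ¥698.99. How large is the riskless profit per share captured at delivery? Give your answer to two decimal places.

PV(dividends) I = 6.84·e^(−0.0541·1/12) = 6.8092
Fair forward F* = (S − I)·e^(rT) = (685.24 − 6.8092)·e^0.022542 = 678.4308 × 1.022798 = 693.8977
Market ¥698.99 > fair 693.8977: forward overpriced → cash-and-carry (borrow at r, buy the stock and collect the dividends, short the forward).
Profit at T = |F_mkt − F*| = |698.99 − 693.8977| = ¥5.09 per share

¥5.09 per share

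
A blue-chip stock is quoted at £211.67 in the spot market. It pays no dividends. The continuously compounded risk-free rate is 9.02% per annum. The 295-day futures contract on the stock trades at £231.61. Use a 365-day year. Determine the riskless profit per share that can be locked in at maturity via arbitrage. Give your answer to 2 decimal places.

Fair futures: F* = S·e^(carry·T), with carry = r = 0.0902
F* = 211.67 · e^(0.0902 × 295/365) = 211.67 · e^0.072901 = 211.67 × 1.075624 = £227.6773
Market £231.61 > fair £227.6773: forward overpriced → cash-and-carry (buy spot, short the forward).
At maturity, profit = |F_mkt − F*| = |231.61 − 227.6773| = £3.93 per share

£3.93 per share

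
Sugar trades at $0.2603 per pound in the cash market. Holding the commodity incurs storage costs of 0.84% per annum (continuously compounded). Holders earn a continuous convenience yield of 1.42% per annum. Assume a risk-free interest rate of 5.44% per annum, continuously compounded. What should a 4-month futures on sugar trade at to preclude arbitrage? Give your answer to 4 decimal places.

$0.2646 per pound

Net carry = r + u − y = 0.0544 + 0.0084 − 0.0142 = 0.0486
F = S·e^((r+u−y)T) = 0.2603 · e^(0.0486 × 4/12) = 0.2603 · e^0.016200
= 0.2603 × 1.016332 = $0.2646 per pound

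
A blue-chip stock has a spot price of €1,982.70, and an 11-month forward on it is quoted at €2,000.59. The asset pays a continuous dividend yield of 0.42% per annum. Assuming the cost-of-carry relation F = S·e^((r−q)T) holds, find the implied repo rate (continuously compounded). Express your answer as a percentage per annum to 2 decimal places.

From F = S·e^((r−q)T): (r − q) = ln(F/S)/T
ln(2000.59/1982.70) = ln(1.009023) = 0.008983
(r − q) = 0.008983 / (11/12) = 0.009800
r = ln(F/S)/T + q = 0.009800 + 0.0042 = 0.014000
r = 1.40%

1.40%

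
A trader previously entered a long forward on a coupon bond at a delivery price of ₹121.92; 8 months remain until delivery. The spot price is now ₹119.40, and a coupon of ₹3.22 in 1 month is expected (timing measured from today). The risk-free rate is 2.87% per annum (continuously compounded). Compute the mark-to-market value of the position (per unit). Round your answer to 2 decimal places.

-₹3.42

PV(remaining coupons) I = 3.22·e^(−0.0287·1/12) = 3.2123
Current forward F = (S − I)·e^(rT) = (119.40 − 3.2123)·e^(0.0287·8/12) = 116.1877 × 1.019318 = 118.4322
Value (long) = (F − K)·e^(−rT) = (118.4322 − 121.92) × 0.981049 = -3.4217
Value = -₹3.42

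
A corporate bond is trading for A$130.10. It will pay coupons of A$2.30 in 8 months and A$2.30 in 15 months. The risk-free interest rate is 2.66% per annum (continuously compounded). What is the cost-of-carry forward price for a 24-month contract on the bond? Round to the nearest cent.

PV(coupons) I = 2.30·e^(−0.0266·8/12) + 2.30·e^(−0.0266·15/12)
I = 2.2596 + 2.2248 = 4.4844
F = (S − I)·e^(rT) = (130.10 − 4.4844) · e^(0.0266·24/12)
= 125.6156 · e^0.053200 = 125.6156 × 1.054641 = A$132.48

A$132.48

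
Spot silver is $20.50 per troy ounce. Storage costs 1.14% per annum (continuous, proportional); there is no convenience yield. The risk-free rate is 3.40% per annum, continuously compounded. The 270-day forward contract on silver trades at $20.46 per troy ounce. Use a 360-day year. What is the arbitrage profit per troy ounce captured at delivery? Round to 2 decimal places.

Fair forward: F* = S·e^(carry·T), with carry = (r + u) = 0.0340 + 0.0114 = 0.0454
F* = 20.50 · e^(0.0454 × 270/360) = 20.50 · e^0.034050 = 20.50 × 1.034636 = $21.2100
Market $20.46 < fair $21.2100: forward underpriced → reverse cash-and-carry (short spot, go long the forward).
At maturity, profit = |F_mkt − F*| = |20.46 − 21.2100| = $0.75 per troy ounce

$0.75 per troy ounce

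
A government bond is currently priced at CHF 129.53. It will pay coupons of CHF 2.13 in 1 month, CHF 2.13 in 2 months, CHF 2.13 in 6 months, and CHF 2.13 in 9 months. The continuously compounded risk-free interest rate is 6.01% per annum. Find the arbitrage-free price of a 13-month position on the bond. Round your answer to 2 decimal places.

CHF 129.35

PV(coupons) I = 2.13·e^(−0.0601·1/12) + 2.13·e^(−0.0601·2/12) + 2.13·e^(−0.0601·6/12) + 2.13·e^(−0.0601·9/12)
I = 2.1194 + 2.1088 + 2.0669 + 2.0361 = 8.3312
F = (S − I)·e^(rT) = (129.53 − 8.3312) · e^(0.0601·13/12)
= 121.1988 · e^0.065108 = 121.1988 × 1.067274 = CHF 129.35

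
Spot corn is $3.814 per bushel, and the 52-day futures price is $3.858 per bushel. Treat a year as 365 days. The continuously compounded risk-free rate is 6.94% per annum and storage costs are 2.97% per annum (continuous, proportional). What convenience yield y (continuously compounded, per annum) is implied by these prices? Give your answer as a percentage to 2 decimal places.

F = S·e^((r+u−y)T) ⇒ (r+u−y) = ln(F/S)/T
ln(3.858/3.814) = 0.011470; /T ⇒ 0.080511
y = r + u − ln(F/S)/T = 0.0694 + 0.0297 − 0.080511 = 0.018589
y = 1.86%

1.86%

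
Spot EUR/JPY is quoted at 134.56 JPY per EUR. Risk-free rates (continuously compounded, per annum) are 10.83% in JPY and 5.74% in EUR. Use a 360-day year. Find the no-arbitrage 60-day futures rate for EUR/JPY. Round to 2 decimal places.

135.71

F = S·e^((r_JPY − r_EUR)T) = 134.56 · e^((0.1083 − 0.0574) × 60/360)
= 134.56 · e^0.008483 = 134.56 × 1.008519
F = 135.71 JPY per EUR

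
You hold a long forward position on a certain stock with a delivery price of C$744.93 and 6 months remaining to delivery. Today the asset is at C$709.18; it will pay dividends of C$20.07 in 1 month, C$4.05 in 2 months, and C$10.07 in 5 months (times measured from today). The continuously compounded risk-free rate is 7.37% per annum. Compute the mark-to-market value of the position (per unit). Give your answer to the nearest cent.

-C$42.51

PV(remaining dividends) I = 20.07·e^(−0.0737·1/12) + 4.05·e^(−0.0737·2/12) + 10.07·e^(−0.0737·5/12) = 33.7131
Current forward F = (S − I)·e^(rT) = (709.18 − 33.7131)·e^(0.0737·6/12) = 675.4669 × 1.037537 = 700.8219
Value (long) = (F − K)·e^(−rT) = (700.8219 − 744.93) × 0.963821 = -42.5123
Value = -C$42.51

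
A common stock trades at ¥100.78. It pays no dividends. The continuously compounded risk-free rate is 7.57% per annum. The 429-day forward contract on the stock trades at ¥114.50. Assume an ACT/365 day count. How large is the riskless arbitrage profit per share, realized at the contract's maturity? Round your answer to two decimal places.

Fair forward: F* = S·e^(carry·T), with carry = r = 0.0757
F* = 100.78 · e^(0.0757 × 429/365) = 100.78 · e^0.088973 = 100.78 × 1.093051 = ¥110.1577
Market ¥114.50 > fair ¥110.1577: forward overpriced → cash-and-carry (buy spot, short the forward).
At maturity, profit = |F_mkt − F*| = |114.50 − 110.1577| = ¥4.34 per share

¥4.34 per share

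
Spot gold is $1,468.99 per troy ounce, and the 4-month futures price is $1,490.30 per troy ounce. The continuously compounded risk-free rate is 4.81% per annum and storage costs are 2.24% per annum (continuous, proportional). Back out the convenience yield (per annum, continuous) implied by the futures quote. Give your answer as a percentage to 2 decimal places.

2.73%

F = S·e^((r+u−y)T) ⇒ (r+u−y) = ln(F/S)/T
ln(1490.30/1468.99) = 0.014402; /T ⇒ 0.043206
y = r + u − ln(F/S)/T = 0.0481 + 0.0224 − 0.043206 = 0.027294
y = 2.73%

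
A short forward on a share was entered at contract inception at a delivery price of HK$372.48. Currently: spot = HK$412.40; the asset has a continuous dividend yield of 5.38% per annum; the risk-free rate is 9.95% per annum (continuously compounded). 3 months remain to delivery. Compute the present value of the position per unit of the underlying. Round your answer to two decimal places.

Current fair forward for the remaining 3 months: F = S·e^((r − q)·T), (r − q) = 0.0995 − 0.0538 = 0.0457
F = 412.40 · e^(0.0457 × 3/12) = 412.40 × 1.011491 = 417.1389
Value of long forward = (F − K)·e^(−rT) = (417.1389 − 372.48) · e^(−0.0995·3/12)
= 44.6589 × 0.975432 = 43.56
Short position value = −(long value) = -HK$43.56

-HK$43.56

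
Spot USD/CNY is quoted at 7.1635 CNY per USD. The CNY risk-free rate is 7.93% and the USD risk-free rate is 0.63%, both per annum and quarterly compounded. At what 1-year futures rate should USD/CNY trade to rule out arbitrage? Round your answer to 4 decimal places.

By covered interest parity, F = S · (1+r_CNY/4)^(4T) / (1+r_USD/4)^(4T)
= 7.1635 × 1.081690 / 1.006315 = 7.1635 × 1.074902
F = 7.7001 CNY per USD

7.7001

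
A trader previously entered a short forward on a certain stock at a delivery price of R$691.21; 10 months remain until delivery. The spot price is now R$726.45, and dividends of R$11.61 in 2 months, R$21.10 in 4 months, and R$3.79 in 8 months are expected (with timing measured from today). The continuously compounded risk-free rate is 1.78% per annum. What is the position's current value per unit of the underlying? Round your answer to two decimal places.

-R$9.12

PV(remaining dividends) I = 11.61·e^(−0.0178·2/12) + 21.10·e^(−0.0178·4/12) + 3.79·e^(−0.0178·8/12) = 36.2961
Current forward F = (S − I)·e^(rT) = (726.45 − 36.2961)·e^(0.0178·10/12) = 690.1539 × 1.014944 = 700.4676
Value (long) = (F − K)·e^(−rT) = (700.4676 − 691.21) × 0.985276 = 9.1213
Short position value = −(long value) = -R$9.12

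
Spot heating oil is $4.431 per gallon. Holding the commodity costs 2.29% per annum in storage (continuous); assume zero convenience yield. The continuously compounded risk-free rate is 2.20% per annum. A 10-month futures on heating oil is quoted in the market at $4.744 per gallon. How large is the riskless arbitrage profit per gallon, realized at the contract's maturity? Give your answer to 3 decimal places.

Fair futures: F* = S·e^(carry·T), with carry = (r + u) = 0.0220 + 0.0229 = 0.0449
F* = 4.431 · e^(0.0449 × 10/12) = 4.431 · e^0.037417 = 4.431 × 1.038126 = $4.5999
Market $4.744 > fair $4.5999: forward overpriced → cash-and-carry (buy spot, short the forward).
At maturity, profit = |F_mkt − F*| = |4.744 − 4.5999| = $0.144 per gallon

$0.144 per gallon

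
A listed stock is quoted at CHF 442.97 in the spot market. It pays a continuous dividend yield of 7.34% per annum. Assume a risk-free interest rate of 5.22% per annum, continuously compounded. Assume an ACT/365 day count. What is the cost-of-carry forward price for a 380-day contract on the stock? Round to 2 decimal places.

F = S·e^((r − q)T) = 442.97 · e^((0.0522 − 0.0734) × 380/365)
= 442.97 · e^-0.022071 = 442.97 × 0.978171
F = CHF 433.30

CHF 433.30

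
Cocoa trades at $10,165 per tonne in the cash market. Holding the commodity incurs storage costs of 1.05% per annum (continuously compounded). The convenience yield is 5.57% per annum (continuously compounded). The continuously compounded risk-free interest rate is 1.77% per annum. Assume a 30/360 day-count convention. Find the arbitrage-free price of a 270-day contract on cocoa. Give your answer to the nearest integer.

$9,957 per tonne

Net carry = r + u − y = 0.0177 + 0.0105 − 0.0557 = -0.0275
F = S·e^((r+u−y)T) = 10165 · e^(-0.0275 × 270/360) = 10165 · e^-0.020625
= 10165 × 0.979586 = $9,957 per tonne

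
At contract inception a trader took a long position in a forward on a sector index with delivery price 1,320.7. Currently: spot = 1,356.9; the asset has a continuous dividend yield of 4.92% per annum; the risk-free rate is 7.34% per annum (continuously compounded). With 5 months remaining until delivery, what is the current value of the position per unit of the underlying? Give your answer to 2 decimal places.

48.45

Current fair forward for the remaining 5 months: F = S·e^((r − q)·T), (r − q) = 0.0734 − 0.0492 = 0.0242
F = 1356.9 · e^(0.0242 × 5/12) = 1356.9 × 1.01013434 = 1370.6513
Value of long forward = (F − K)·e^(−rT) = (1370.6513 − 1320.7) · e^(−0.0734·5/12)
= 49.9513 × 0.96987961 = 48.45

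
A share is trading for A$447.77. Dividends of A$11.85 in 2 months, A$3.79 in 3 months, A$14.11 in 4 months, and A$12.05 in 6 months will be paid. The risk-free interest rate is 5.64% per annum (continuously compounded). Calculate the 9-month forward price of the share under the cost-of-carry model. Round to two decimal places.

PV(dividends) I = 11.85·e^(−0.0564·2/12) + 3.79·e^(−0.0564·3/12) + 14.11·e^(−0.0564·4/12) + 12.05·e^(−0.0564·6/12)
I = 11.7391 + 3.7369 + 13.8472 + 11.7149 = 41.0381
F = (S − I)·e^(rT) = (447.77 − 41.0381) · e^(0.0564·9/12)
= 406.7319 · e^0.042300 = 406.7319 × 1.043207 = A$424.31

A$424.31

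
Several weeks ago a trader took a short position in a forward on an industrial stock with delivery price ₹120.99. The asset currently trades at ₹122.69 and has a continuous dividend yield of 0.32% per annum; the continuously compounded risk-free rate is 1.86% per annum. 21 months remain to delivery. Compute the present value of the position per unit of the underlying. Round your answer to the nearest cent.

Current fair forward for the remaining 21 months: F = S·e^((r − q)·T), (r − q) = 0.0186 − 0.0032 = 0.0154
F = 122.69 · e^(0.0154 × 21/12) = 122.69 × 1.027316 = 126.0414
Value of long forward = (F − K)·e^(−rT) = (126.0414 − 120.99) · e^(−0.0186·21/12)
= 5.0514 × 0.967974 = 4.89
Short position value = −(long value) = -₹4.89

-₹4.89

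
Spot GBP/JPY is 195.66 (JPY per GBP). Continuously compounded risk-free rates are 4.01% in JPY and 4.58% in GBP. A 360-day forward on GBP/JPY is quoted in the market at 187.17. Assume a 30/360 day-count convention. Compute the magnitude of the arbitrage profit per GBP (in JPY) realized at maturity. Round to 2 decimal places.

Fair forward: F* = S·e^(carry·T), with carry = (r_JPY − r_GBP) = 0.0401 − 0.0458 = -0.0057
F* = 195.66 · e^(-0.0057 × 360/360) = 195.66 · e^-0.005700 = 195.66 × 0.994316 = 194.5479
Market 187.17 < fair 194.5479: forward underpriced → reverse cash-and-carry (short spot, go long the forward).
At maturity, profit = |F_mkt − F*| = |187.17 − 194.5479| = 7.38 per GBP (in JPY)

7.38 per GBP (in JPY)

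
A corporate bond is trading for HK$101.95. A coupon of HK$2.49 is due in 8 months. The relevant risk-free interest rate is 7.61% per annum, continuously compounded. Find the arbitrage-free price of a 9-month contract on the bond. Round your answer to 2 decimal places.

PV(coupons) I = 2.49·e^(−0.0761·8/12)
I = 2.3668
F = (S − I)·e^(rT) = (101.95 − 2.3668) · e^(0.0761·9/12)
= 99.5832 · e^0.057075 = 99.5832 × 1.058735 = HK$105.43

HK$105.43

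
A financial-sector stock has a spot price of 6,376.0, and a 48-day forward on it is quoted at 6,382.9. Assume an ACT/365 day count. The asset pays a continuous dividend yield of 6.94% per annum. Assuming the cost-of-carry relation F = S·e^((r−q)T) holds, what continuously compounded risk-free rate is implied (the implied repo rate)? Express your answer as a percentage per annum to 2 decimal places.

7.76%

From F = S·e^((r−q)T): (r − q) = ln(F/S)/T
ln(6382.9/6376.0) = ln(1.001082) = 0.001081
(r − q) = 0.001081 / (48/365) = 0.008220
r = ln(F/S)/T + q = 0.008220 + 0.0694 = 0.077620
r = 7.76%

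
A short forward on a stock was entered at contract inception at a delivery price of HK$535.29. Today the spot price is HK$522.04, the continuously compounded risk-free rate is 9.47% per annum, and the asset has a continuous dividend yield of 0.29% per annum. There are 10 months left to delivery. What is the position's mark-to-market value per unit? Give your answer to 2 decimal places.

Current fair forward for the remaining 10 months: F = S·e^((r − q)·T), (r − q) = 0.0947 − 0.0029 = 0.0918
F = 522.04 · e^(0.0918 × 10/12) = 522.04 × 1.079502 = 563.5432
Value of long forward = (F − K)·e^(−rT) = (563.5432 − 535.29) · e^(−0.0947·10/12)
= 28.2532 × 0.924117 = 26.11
Short position value = −(long value) = -HK$26.11

-HK$26.11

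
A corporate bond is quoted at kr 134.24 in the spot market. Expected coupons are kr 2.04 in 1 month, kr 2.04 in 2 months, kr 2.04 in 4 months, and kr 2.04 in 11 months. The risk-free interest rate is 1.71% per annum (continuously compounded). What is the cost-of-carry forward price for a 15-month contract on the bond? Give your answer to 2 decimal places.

kr 128.86

PV(coupons) I = 2.04·e^(−0.0171·1/12) + 2.04·e^(−0.0171·2/12) + 2.04·e^(−0.0171·4/12) + 2.04·e^(−0.0171·11/12)
I = 2.0371 + 2.0342 + 2.0284 + 2.0083 = 8.1080
F = (S − I)·e^(rT) = (134.24 − 8.1080) · e^(0.0171·15/12)
= 126.1320 · e^0.021375 = 126.1320 × 1.021605 = kr 128.86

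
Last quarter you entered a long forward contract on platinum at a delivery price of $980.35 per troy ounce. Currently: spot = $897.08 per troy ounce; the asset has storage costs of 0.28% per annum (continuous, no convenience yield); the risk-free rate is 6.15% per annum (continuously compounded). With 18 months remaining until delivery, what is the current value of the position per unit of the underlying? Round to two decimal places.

$6.90 per troy ounce

Current fair forward for the remaining 18 months: F = S·e^((r + u)·T), (r + u) = 0.0615 + 0.0028 = 0.0643
F = 897.08 · e^(0.0643 × 18/12) = 897.08 × 1.101255 = 987.9138
Value of long forward = (F − K)·e^(−rT) = (987.9138 − 980.35) · e^(−0.0615·18/12)
= 7.5638 × 0.911877 = 6.90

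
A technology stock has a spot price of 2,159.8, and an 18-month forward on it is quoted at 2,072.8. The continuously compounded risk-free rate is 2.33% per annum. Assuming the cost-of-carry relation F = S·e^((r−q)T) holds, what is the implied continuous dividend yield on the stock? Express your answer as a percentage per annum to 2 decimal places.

From F = S·e^((r−q)T): (r − q) = ln(F/S)/T
ln(2072.8/2159.8) = ln(0.959718) = -0.041116
(r − q) = -0.041116 / (18/12) = -0.027411
q = r − ln(F/S)/T = 0.0233 + 0.027411 = 0.050711
q = 5.07%

5.07%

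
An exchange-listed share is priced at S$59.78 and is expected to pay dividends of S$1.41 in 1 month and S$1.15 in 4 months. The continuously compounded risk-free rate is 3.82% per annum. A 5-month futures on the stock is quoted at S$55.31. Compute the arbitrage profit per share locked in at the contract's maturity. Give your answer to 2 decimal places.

PV(dividends) I = 1.41·e^(−0.0382·1/12) + 1.15·e^(−0.0382·4/12) = 2.5410
Fair futures F* = (S − I)·e^(rT) = (59.78 − 2.5410)·e^0.015917 = 57.2390 × 1.016044 = 58.1573
Market S$55.31 < fair 58.1573: forward underpriced → reverse cash-and-carry (short the stock, invest proceeds at r, pay the dividends, go long the forward).
Profit at T = |F_mkt − F*| = |55.31 − 58.1573| = S$2.85 per share

S$2.85 per share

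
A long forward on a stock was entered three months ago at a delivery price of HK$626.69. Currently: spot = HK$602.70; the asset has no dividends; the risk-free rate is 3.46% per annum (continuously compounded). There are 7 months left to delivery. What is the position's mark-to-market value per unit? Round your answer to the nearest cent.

Current fair forward for the remaining 7 months: F = S·e^(r·T), r = 0.0346
F = 602.70 · e^(0.0346 × 7/12) = 602.70 × 1.020388 = 614.9878
Value of long forward = (F − K)·e^(−rT) = (614.9878 − 626.69) · e^(−0.0346·7/12)
= -11.7022 × 0.980019 = -11.47

-HK$11.47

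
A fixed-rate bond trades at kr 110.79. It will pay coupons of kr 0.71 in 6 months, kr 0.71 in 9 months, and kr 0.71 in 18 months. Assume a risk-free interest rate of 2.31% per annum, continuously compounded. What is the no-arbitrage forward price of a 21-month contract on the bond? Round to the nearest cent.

kr 113.19

PV(coupons) I = 0.71·e^(−0.0231·6/12) + 0.71·e^(−0.0231·9/12) + 0.71·e^(−0.0231·18/12)
I = 0.7018 + 0.6978 + 0.6858 = 2.0854
F = (S − I)·e^(rT) = (110.79 − 2.0854) · e^(0.0231·21/12)
= 108.7046 · e^0.040425 = 108.7046 × 1.041253 = kr 113.19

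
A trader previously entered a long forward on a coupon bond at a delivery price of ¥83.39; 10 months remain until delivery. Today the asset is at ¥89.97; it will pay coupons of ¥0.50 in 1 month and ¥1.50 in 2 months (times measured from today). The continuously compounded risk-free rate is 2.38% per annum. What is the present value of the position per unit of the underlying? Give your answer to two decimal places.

PV(remaining coupons) I = 0.50·e^(−0.0238·1/12) + 1.50·e^(−0.0238·2/12) = 1.9931
Current forward F = (S − I)·e^(rT) = (89.97 − 1.9931)·e^(0.0238·10/12) = 87.9769 × 1.020031 = 89.7392
Value (long) = (F − K)·e^(−rT) = (89.7392 − 83.39) × 0.980362 = 6.2245
Value = ¥6.22

¥6.22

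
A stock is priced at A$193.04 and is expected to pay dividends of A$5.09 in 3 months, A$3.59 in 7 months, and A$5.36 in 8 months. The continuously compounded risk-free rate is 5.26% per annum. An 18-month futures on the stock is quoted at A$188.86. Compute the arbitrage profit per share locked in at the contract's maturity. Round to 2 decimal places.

PV(dividends) I = 5.09·e^(−0.0526·3/12) + 3.59·e^(−0.0526·7/12) + 5.36·e^(−0.0526·8/12) = 13.6803
Fair futures F* = (S − I)·e^(rT) = (193.04 − 13.6803)·e^0.078900 = 179.3597 × 1.082096 = 194.0844
Market A$188.86 < fair 194.0844: forward underpriced → reverse cash-and-carry (short the stock, invest proceeds at r, pay the dividends, go long the forward).
Profit at T = |F_mkt − F*| = |188.86 − 194.0844| = A$5.22 per share

A$5.22 per share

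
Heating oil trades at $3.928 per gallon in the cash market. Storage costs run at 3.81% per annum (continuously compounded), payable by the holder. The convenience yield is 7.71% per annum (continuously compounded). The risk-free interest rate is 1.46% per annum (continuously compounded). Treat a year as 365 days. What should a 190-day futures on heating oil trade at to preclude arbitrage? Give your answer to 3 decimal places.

$3.878 per gallon

Net carry = r + u − y = 0.0146 + 0.0381 − 0.0771 = -0.0244
F = S·e^((r+u−y)T) = 3.928 · e^(-0.0244 × 190/365) = 3.928 · e^-0.012701
= 3.928 × 0.987379 = $3.878 per gallon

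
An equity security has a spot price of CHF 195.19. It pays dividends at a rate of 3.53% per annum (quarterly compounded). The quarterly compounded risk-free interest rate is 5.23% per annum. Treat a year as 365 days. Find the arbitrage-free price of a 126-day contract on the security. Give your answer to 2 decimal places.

CHF 196.33

F = S · (1+r/4)^(4T) / (1+q/4)^(4T)
= 195.19 × 1.018099 / 1.012206 = 195.19 × 1.005822
F = CHF 196.33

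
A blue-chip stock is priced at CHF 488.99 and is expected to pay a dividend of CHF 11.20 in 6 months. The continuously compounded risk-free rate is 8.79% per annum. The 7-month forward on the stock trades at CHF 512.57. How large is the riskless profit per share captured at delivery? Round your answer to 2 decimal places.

PV(dividends) I = 11.20·e^(−0.0879·6/12) = 10.7184
Fair forward F* = (S − I)·e^(rT) = (488.99 − 10.7184)·e^0.051275 = 478.2716 × 1.052612 = 503.4344
Market CHF 512.57 > fair 503.4344: forward overpriced → cash-and-carry (borrow at r, buy the stock and collect the dividends, short the forward).
Profit at T = |F_mkt − F*| = |512.57 − 503.4344| = CHF 9.14 per share

CHF 9.14 per share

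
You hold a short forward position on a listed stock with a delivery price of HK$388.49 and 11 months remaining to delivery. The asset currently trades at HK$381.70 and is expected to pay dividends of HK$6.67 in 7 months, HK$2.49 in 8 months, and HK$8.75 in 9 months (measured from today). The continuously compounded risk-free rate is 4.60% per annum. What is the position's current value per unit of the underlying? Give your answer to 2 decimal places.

HK$8.11

PV(remaining dividends) I = 6.67·e^(−0.0460·7/12) + 2.49·e^(−0.0460·8/12) + 8.75·e^(−0.0460·9/12) = 17.3615
Current forward F = (S − I)·e^(rT) = (381.70 − 17.3615)·e^(0.0460·11/12) = 364.3385 × 1.043068 = 380.0298
Value (long) = (F − K)·e^(−rT) = (380.0298 − 388.49) × 0.958710 = -8.1109
Short position value = −(long value) = HK$8.11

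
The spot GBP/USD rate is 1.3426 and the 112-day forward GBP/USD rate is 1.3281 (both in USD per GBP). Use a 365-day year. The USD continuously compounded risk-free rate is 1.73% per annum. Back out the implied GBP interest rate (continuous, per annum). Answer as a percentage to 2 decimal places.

F = S·e^((r_USD − r_GBP)T) ⇒ r_GBP = r_USD − ln(F/S)/T
ln(1.3281/1.3426) = -0.010859; /(112/365) = -0.035389
r_GBP = 0.0173 + 0.035389 = 0.052689
r_GBP = 5.27%

5.27%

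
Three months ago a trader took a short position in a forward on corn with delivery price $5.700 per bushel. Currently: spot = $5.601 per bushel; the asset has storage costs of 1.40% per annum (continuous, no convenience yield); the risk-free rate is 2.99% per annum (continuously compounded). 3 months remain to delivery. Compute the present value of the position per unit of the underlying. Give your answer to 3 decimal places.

Current fair forward for the remaining 3 months: F = S·e^((r + u)·T), (r + u) = 0.0299 + 0.0140 = 0.0439
F = 5.601 · e^(0.0439 × 3/12) = 5.601 × 1.011035 = 5.6628
Value of long forward = (F − K)·e^(−rT) = (5.6628 − 5.700) · e^(−0.0299·3/12)
= -0.0372 × 0.992553 = -0.037
Short position value = −(long value) = $0.037

$0.037 per bushel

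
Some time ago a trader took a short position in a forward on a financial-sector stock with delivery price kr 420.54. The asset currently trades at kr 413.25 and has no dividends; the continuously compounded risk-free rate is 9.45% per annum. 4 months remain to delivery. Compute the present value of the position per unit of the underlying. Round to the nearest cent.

-kr 5.75

Current fair forward for the remaining 4 months: F = S·e^(r·T), r = 0.0945
F = 413.25 · e^(0.0945 × 4/12) = 413.25 × 1.032001 = 426.4744
Value of long forward = (F − K)·e^(−rT) = (426.4744 − 420.54) · e^(−0.0945·4/12)
= 5.9344 × 0.968991 = 5.75
Short position value = −(long value) = -kr 5.75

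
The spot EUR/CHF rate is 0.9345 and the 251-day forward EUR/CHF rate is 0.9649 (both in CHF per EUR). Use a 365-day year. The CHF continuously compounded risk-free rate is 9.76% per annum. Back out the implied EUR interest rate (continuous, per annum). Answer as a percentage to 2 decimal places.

5.10%

F = S·e^((r_CHF − r_EUR)T) ⇒ r_EUR = r_CHF − ln(F/S)/T
ln(0.9649/0.9345) = 0.032013; /(251/365) = 0.046553
r_EUR = 0.0976 − 0.046553 = 0.051047
r_EUR = 5.10%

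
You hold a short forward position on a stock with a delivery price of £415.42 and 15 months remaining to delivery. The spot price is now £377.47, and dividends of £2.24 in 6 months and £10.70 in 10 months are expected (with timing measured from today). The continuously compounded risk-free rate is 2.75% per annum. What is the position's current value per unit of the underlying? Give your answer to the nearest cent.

£36.58

PV(remaining dividends) I = 2.24·e^(−0.0275·6/12) + 10.70·e^(−0.0275·10/12) = 12.6670
Current forward F = (S − I)·e^(rT) = (377.47 − 12.6670)·e^(0.0275·15/12) = 364.8030 × 1.034973 = 377.5613
Value (long) = (F − K)·e^(−rT) = (377.5613 − 415.42) × 0.966209 = -36.5794
Short position value = −(long value) = £36.58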